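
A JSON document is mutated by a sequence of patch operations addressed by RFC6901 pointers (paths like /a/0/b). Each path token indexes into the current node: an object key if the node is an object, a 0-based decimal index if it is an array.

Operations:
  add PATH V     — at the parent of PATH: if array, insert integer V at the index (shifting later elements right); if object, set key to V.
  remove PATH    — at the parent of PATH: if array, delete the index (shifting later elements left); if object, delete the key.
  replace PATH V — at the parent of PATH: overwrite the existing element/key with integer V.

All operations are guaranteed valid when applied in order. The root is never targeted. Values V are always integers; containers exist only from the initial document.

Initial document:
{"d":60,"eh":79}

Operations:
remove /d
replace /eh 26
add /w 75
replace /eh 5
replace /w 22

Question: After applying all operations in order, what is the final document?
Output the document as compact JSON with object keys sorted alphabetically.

Answer: {"eh":5,"w":22}

Derivation:
After op 1 (remove /d): {"eh":79}
After op 2 (replace /eh 26): {"eh":26}
After op 3 (add /w 75): {"eh":26,"w":75}
After op 4 (replace /eh 5): {"eh":5,"w":75}
After op 5 (replace /w 22): {"eh":5,"w":22}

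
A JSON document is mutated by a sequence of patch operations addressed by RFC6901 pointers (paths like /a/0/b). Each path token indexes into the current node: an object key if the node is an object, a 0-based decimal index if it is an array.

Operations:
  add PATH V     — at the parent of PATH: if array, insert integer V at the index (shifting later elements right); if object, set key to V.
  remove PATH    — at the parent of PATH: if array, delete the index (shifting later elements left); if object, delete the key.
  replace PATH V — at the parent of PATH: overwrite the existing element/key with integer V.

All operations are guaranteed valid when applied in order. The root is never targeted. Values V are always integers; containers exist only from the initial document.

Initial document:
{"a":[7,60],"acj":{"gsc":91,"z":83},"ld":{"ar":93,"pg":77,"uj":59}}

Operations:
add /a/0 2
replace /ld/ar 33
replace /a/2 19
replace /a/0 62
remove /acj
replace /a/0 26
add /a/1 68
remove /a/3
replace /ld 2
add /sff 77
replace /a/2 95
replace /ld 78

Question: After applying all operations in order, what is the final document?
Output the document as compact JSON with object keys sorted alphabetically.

After op 1 (add /a/0 2): {"a":[2,7,60],"acj":{"gsc":91,"z":83},"ld":{"ar":93,"pg":77,"uj":59}}
After op 2 (replace /ld/ar 33): {"a":[2,7,60],"acj":{"gsc":91,"z":83},"ld":{"ar":33,"pg":77,"uj":59}}
After op 3 (replace /a/2 19): {"a":[2,7,19],"acj":{"gsc":91,"z":83},"ld":{"ar":33,"pg":77,"uj":59}}
After op 4 (replace /a/0 62): {"a":[62,7,19],"acj":{"gsc":91,"z":83},"ld":{"ar":33,"pg":77,"uj":59}}
After op 5 (remove /acj): {"a":[62,7,19],"ld":{"ar":33,"pg":77,"uj":59}}
After op 6 (replace /a/0 26): {"a":[26,7,19],"ld":{"ar":33,"pg":77,"uj":59}}
After op 7 (add /a/1 68): {"a":[26,68,7,19],"ld":{"ar":33,"pg":77,"uj":59}}
After op 8 (remove /a/3): {"a":[26,68,7],"ld":{"ar":33,"pg":77,"uj":59}}
After op 9 (replace /ld 2): {"a":[26,68,7],"ld":2}
After op 10 (add /sff 77): {"a":[26,68,7],"ld":2,"sff":77}
After op 11 (replace /a/2 95): {"a":[26,68,95],"ld":2,"sff":77}
After op 12 (replace /ld 78): {"a":[26,68,95],"ld":78,"sff":77}

Answer: {"a":[26,68,95],"ld":78,"sff":77}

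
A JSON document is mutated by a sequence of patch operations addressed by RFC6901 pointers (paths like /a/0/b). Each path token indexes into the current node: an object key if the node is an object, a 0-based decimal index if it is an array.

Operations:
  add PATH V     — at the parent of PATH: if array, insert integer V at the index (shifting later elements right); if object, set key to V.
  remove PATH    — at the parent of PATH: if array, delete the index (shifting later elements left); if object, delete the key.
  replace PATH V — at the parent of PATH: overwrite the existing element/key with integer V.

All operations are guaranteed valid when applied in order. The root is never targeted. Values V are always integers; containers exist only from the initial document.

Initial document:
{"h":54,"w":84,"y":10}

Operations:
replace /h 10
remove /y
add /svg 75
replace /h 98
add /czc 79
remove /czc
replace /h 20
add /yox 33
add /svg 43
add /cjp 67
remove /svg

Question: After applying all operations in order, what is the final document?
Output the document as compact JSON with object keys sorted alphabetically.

Answer: {"cjp":67,"h":20,"w":84,"yox":33}

Derivation:
After op 1 (replace /h 10): {"h":10,"w":84,"y":10}
After op 2 (remove /y): {"h":10,"w":84}
After op 3 (add /svg 75): {"h":10,"svg":75,"w":84}
After op 4 (replace /h 98): {"h":98,"svg":75,"w":84}
After op 5 (add /czc 79): {"czc":79,"h":98,"svg":75,"w":84}
After op 6 (remove /czc): {"h":98,"svg":75,"w":84}
After op 7 (replace /h 20): {"h":20,"svg":75,"w":84}
After op 8 (add /yox 33): {"h":20,"svg":75,"w":84,"yox":33}
After op 9 (add /svg 43): {"h":20,"svg":43,"w":84,"yox":33}
After op 10 (add /cjp 67): {"cjp":67,"h":20,"svg":43,"w":84,"yox":33}
After op 11 (remove /svg): {"cjp":67,"h":20,"w":84,"yox":33}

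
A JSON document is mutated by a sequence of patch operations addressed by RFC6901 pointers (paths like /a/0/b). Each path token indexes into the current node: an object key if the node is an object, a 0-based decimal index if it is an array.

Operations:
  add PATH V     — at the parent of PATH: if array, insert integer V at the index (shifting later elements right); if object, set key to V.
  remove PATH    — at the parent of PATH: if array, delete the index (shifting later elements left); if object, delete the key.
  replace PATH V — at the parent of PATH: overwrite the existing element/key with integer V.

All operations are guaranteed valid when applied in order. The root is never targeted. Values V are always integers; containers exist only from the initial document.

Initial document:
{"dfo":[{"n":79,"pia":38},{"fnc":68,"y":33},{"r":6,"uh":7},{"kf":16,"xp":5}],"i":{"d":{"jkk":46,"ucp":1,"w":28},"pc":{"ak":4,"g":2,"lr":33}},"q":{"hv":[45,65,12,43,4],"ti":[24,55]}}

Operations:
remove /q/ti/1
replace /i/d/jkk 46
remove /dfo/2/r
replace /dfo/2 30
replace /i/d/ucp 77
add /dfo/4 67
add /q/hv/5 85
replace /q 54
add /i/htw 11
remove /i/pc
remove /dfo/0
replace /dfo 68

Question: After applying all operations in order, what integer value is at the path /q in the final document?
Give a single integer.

Answer: 54

Derivation:
After op 1 (remove /q/ti/1): {"dfo":[{"n":79,"pia":38},{"fnc":68,"y":33},{"r":6,"uh":7},{"kf":16,"xp":5}],"i":{"d":{"jkk":46,"ucp":1,"w":28},"pc":{"ak":4,"g":2,"lr":33}},"q":{"hv":[45,65,12,43,4],"ti":[24]}}
After op 2 (replace /i/d/jkk 46): {"dfo":[{"n":79,"pia":38},{"fnc":68,"y":33},{"r":6,"uh":7},{"kf":16,"xp":5}],"i":{"d":{"jkk":46,"ucp":1,"w":28},"pc":{"ak":4,"g":2,"lr":33}},"q":{"hv":[45,65,12,43,4],"ti":[24]}}
After op 3 (remove /dfo/2/r): {"dfo":[{"n":79,"pia":38},{"fnc":68,"y":33},{"uh":7},{"kf":16,"xp":5}],"i":{"d":{"jkk":46,"ucp":1,"w":28},"pc":{"ak":4,"g":2,"lr":33}},"q":{"hv":[45,65,12,43,4],"ti":[24]}}
After op 4 (replace /dfo/2 30): {"dfo":[{"n":79,"pia":38},{"fnc":68,"y":33},30,{"kf":16,"xp":5}],"i":{"d":{"jkk":46,"ucp":1,"w":28},"pc":{"ak":4,"g":2,"lr":33}},"q":{"hv":[45,65,12,43,4],"ti":[24]}}
After op 5 (replace /i/d/ucp 77): {"dfo":[{"n":79,"pia":38},{"fnc":68,"y":33},30,{"kf":16,"xp":5}],"i":{"d":{"jkk":46,"ucp":77,"w":28},"pc":{"ak":4,"g":2,"lr":33}},"q":{"hv":[45,65,12,43,4],"ti":[24]}}
After op 6 (add /dfo/4 67): {"dfo":[{"n":79,"pia":38},{"fnc":68,"y":33},30,{"kf":16,"xp":5},67],"i":{"d":{"jkk":46,"ucp":77,"w":28},"pc":{"ak":4,"g":2,"lr":33}},"q":{"hv":[45,65,12,43,4],"ti":[24]}}
After op 7 (add /q/hv/5 85): {"dfo":[{"n":79,"pia":38},{"fnc":68,"y":33},30,{"kf":16,"xp":5},67],"i":{"d":{"jkk":46,"ucp":77,"w":28},"pc":{"ak":4,"g":2,"lr":33}},"q":{"hv":[45,65,12,43,4,85],"ti":[24]}}
After op 8 (replace /q 54): {"dfo":[{"n":79,"pia":38},{"fnc":68,"y":33},30,{"kf":16,"xp":5},67],"i":{"d":{"jkk":46,"ucp":77,"w":28},"pc":{"ak":4,"g":2,"lr":33}},"q":54}
After op 9 (add /i/htw 11): {"dfo":[{"n":79,"pia":38},{"fnc":68,"y":33},30,{"kf":16,"xp":5},67],"i":{"d":{"jkk":46,"ucp":77,"w":28},"htw":11,"pc":{"ak":4,"g":2,"lr":33}},"q":54}
After op 10 (remove /i/pc): {"dfo":[{"n":79,"pia":38},{"fnc":68,"y":33},30,{"kf":16,"xp":5},67],"i":{"d":{"jkk":46,"ucp":77,"w":28},"htw":11},"q":54}
After op 11 (remove /dfo/0): {"dfo":[{"fnc":68,"y":33},30,{"kf":16,"xp":5},67],"i":{"d":{"jkk":46,"ucp":77,"w":28},"htw":11},"q":54}
After op 12 (replace /dfo 68): {"dfo":68,"i":{"d":{"jkk":46,"ucp":77,"w":28},"htw":11},"q":54}
Value at /q: 54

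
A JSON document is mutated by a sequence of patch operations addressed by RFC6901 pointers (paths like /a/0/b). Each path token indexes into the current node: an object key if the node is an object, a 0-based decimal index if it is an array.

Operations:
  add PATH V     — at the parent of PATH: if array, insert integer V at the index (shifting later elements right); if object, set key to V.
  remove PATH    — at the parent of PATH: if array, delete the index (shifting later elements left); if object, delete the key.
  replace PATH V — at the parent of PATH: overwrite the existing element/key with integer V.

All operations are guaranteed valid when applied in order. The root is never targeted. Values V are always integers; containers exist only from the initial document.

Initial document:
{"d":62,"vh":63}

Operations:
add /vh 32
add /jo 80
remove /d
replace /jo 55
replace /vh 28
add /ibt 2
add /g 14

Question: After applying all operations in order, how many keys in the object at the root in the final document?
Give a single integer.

Answer: 4

Derivation:
After op 1 (add /vh 32): {"d":62,"vh":32}
After op 2 (add /jo 80): {"d":62,"jo":80,"vh":32}
After op 3 (remove /d): {"jo":80,"vh":32}
After op 4 (replace /jo 55): {"jo":55,"vh":32}
After op 5 (replace /vh 28): {"jo":55,"vh":28}
After op 6 (add /ibt 2): {"ibt":2,"jo":55,"vh":28}
After op 7 (add /g 14): {"g":14,"ibt":2,"jo":55,"vh":28}
Size at the root: 4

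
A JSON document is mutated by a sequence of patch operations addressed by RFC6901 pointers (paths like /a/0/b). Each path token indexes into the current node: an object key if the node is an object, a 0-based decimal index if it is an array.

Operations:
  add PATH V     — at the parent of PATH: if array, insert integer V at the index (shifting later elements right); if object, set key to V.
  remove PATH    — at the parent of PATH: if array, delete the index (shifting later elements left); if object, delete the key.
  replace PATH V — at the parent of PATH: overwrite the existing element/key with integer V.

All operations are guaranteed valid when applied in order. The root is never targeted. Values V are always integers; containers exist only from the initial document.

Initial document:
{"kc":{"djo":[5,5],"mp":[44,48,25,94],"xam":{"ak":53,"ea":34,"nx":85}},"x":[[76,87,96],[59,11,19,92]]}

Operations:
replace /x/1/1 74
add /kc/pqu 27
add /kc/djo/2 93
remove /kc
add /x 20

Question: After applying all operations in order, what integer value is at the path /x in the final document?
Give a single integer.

Answer: 20

Derivation:
After op 1 (replace /x/1/1 74): {"kc":{"djo":[5,5],"mp":[44,48,25,94],"xam":{"ak":53,"ea":34,"nx":85}},"x":[[76,87,96],[59,74,19,92]]}
After op 2 (add /kc/pqu 27): {"kc":{"djo":[5,5],"mp":[44,48,25,94],"pqu":27,"xam":{"ak":53,"ea":34,"nx":85}},"x":[[76,87,96],[59,74,19,92]]}
After op 3 (add /kc/djo/2 93): {"kc":{"djo":[5,5,93],"mp":[44,48,25,94],"pqu":27,"xam":{"ak":53,"ea":34,"nx":85}},"x":[[76,87,96],[59,74,19,92]]}
After op 4 (remove /kc): {"x":[[76,87,96],[59,74,19,92]]}
After op 5 (add /x 20): {"x":20}
Value at /x: 20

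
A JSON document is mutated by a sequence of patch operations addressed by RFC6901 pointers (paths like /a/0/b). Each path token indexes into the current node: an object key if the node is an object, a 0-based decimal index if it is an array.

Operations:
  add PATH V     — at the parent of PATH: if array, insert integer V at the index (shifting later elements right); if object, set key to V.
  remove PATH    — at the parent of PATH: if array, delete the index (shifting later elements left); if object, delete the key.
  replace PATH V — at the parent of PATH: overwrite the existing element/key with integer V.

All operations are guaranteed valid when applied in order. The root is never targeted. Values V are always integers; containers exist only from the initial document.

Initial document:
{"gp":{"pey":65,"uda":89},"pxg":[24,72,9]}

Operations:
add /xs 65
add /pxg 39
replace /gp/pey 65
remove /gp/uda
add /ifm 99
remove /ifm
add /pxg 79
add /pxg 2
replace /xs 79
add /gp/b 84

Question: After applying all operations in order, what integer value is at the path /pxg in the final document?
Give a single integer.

Answer: 2

Derivation:
After op 1 (add /xs 65): {"gp":{"pey":65,"uda":89},"pxg":[24,72,9],"xs":65}
After op 2 (add /pxg 39): {"gp":{"pey":65,"uda":89},"pxg":39,"xs":65}
After op 3 (replace /gp/pey 65): {"gp":{"pey":65,"uda":89},"pxg":39,"xs":65}
After op 4 (remove /gp/uda): {"gp":{"pey":65},"pxg":39,"xs":65}
After op 5 (add /ifm 99): {"gp":{"pey":65},"ifm":99,"pxg":39,"xs":65}
After op 6 (remove /ifm): {"gp":{"pey":65},"pxg":39,"xs":65}
After op 7 (add /pxg 79): {"gp":{"pey":65},"pxg":79,"xs":65}
After op 8 (add /pxg 2): {"gp":{"pey":65},"pxg":2,"xs":65}
After op 9 (replace /xs 79): {"gp":{"pey":65},"pxg":2,"xs":79}
After op 10 (add /gp/b 84): {"gp":{"b":84,"pey":65},"pxg":2,"xs":79}
Value at /pxg: 2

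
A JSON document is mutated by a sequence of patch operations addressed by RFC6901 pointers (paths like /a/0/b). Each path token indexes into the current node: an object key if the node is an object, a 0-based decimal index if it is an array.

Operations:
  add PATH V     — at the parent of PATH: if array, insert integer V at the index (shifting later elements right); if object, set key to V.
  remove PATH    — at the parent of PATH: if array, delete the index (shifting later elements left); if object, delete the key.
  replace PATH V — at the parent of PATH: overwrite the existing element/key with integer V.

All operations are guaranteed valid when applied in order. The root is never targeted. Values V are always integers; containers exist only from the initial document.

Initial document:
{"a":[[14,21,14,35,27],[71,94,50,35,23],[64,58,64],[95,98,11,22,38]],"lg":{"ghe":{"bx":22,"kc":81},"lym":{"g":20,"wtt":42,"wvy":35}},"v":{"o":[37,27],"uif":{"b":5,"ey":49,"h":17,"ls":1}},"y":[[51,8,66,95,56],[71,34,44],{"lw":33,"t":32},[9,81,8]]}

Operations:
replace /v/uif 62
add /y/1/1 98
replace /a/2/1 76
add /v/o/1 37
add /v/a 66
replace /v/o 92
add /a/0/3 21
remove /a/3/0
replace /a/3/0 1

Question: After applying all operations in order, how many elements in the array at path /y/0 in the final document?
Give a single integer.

Answer: 5

Derivation:
After op 1 (replace /v/uif 62): {"a":[[14,21,14,35,27],[71,94,50,35,23],[64,58,64],[95,98,11,22,38]],"lg":{"ghe":{"bx":22,"kc":81},"lym":{"g":20,"wtt":42,"wvy":35}},"v":{"o":[37,27],"uif":62},"y":[[51,8,66,95,56],[71,34,44],{"lw":33,"t":32},[9,81,8]]}
After op 2 (add /y/1/1 98): {"a":[[14,21,14,35,27],[71,94,50,35,23],[64,58,64],[95,98,11,22,38]],"lg":{"ghe":{"bx":22,"kc":81},"lym":{"g":20,"wtt":42,"wvy":35}},"v":{"o":[37,27],"uif":62},"y":[[51,8,66,95,56],[71,98,34,44],{"lw":33,"t":32},[9,81,8]]}
After op 3 (replace /a/2/1 76): {"a":[[14,21,14,35,27],[71,94,50,35,23],[64,76,64],[95,98,11,22,38]],"lg":{"ghe":{"bx":22,"kc":81},"lym":{"g":20,"wtt":42,"wvy":35}},"v":{"o":[37,27],"uif":62},"y":[[51,8,66,95,56],[71,98,34,44],{"lw":33,"t":32},[9,81,8]]}
After op 4 (add /v/o/1 37): {"a":[[14,21,14,35,27],[71,94,50,35,23],[64,76,64],[95,98,11,22,38]],"lg":{"ghe":{"bx":22,"kc":81},"lym":{"g":20,"wtt":42,"wvy":35}},"v":{"o":[37,37,27],"uif":62},"y":[[51,8,66,95,56],[71,98,34,44],{"lw":33,"t":32},[9,81,8]]}
After op 5 (add /v/a 66): {"a":[[14,21,14,35,27],[71,94,50,35,23],[64,76,64],[95,98,11,22,38]],"lg":{"ghe":{"bx":22,"kc":81},"lym":{"g":20,"wtt":42,"wvy":35}},"v":{"a":66,"o":[37,37,27],"uif":62},"y":[[51,8,66,95,56],[71,98,34,44],{"lw":33,"t":32},[9,81,8]]}
After op 6 (replace /v/o 92): {"a":[[14,21,14,35,27],[71,94,50,35,23],[64,76,64],[95,98,11,22,38]],"lg":{"ghe":{"bx":22,"kc":81},"lym":{"g":20,"wtt":42,"wvy":35}},"v":{"a":66,"o":92,"uif":62},"y":[[51,8,66,95,56],[71,98,34,44],{"lw":33,"t":32},[9,81,8]]}
After op 7 (add /a/0/3 21): {"a":[[14,21,14,21,35,27],[71,94,50,35,23],[64,76,64],[95,98,11,22,38]],"lg":{"ghe":{"bx":22,"kc":81},"lym":{"g":20,"wtt":42,"wvy":35}},"v":{"a":66,"o":92,"uif":62},"y":[[51,8,66,95,56],[71,98,34,44],{"lw":33,"t":32},[9,81,8]]}
After op 8 (remove /a/3/0): {"a":[[14,21,14,21,35,27],[71,94,50,35,23],[64,76,64],[98,11,22,38]],"lg":{"ghe":{"bx":22,"kc":81},"lym":{"g":20,"wtt":42,"wvy":35}},"v":{"a":66,"o":92,"uif":62},"y":[[51,8,66,95,56],[71,98,34,44],{"lw":33,"t":32},[9,81,8]]}
After op 9 (replace /a/3/0 1): {"a":[[14,21,14,21,35,27],[71,94,50,35,23],[64,76,64],[1,11,22,38]],"lg":{"ghe":{"bx":22,"kc":81},"lym":{"g":20,"wtt":42,"wvy":35}},"v":{"a":66,"o":92,"uif":62},"y":[[51,8,66,95,56],[71,98,34,44],{"lw":33,"t":32},[9,81,8]]}
Size at path /y/0: 5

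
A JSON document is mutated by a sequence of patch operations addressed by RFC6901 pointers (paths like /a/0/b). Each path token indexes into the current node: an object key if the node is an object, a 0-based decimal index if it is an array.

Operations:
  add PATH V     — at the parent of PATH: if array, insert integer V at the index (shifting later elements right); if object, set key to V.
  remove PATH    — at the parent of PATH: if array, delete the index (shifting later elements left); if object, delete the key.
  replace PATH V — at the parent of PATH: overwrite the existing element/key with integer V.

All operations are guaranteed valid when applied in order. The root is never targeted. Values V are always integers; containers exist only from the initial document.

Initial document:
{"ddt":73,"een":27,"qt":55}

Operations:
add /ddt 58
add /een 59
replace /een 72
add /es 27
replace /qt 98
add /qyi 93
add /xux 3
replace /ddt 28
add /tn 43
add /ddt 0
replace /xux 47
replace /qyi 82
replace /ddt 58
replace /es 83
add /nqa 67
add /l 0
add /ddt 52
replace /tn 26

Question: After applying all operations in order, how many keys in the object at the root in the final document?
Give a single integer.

Answer: 9

Derivation:
After op 1 (add /ddt 58): {"ddt":58,"een":27,"qt":55}
After op 2 (add /een 59): {"ddt":58,"een":59,"qt":55}
After op 3 (replace /een 72): {"ddt":58,"een":72,"qt":55}
After op 4 (add /es 27): {"ddt":58,"een":72,"es":27,"qt":55}
After op 5 (replace /qt 98): {"ddt":58,"een":72,"es":27,"qt":98}
After op 6 (add /qyi 93): {"ddt":58,"een":72,"es":27,"qt":98,"qyi":93}
After op 7 (add /xux 3): {"ddt":58,"een":72,"es":27,"qt":98,"qyi":93,"xux":3}
After op 8 (replace /ddt 28): {"ddt":28,"een":72,"es":27,"qt":98,"qyi":93,"xux":3}
After op 9 (add /tn 43): {"ddt":28,"een":72,"es":27,"qt":98,"qyi":93,"tn":43,"xux":3}
After op 10 (add /ddt 0): {"ddt":0,"een":72,"es":27,"qt":98,"qyi":93,"tn":43,"xux":3}
After op 11 (replace /xux 47): {"ddt":0,"een":72,"es":27,"qt":98,"qyi":93,"tn":43,"xux":47}
After op 12 (replace /qyi 82): {"ddt":0,"een":72,"es":27,"qt":98,"qyi":82,"tn":43,"xux":47}
After op 13 (replace /ddt 58): {"ddt":58,"een":72,"es":27,"qt":98,"qyi":82,"tn":43,"xux":47}
After op 14 (replace /es 83): {"ddt":58,"een":72,"es":83,"qt":98,"qyi":82,"tn":43,"xux":47}
After op 15 (add /nqa 67): {"ddt":58,"een":72,"es":83,"nqa":67,"qt":98,"qyi":82,"tn":43,"xux":47}
After op 16 (add /l 0): {"ddt":58,"een":72,"es":83,"l":0,"nqa":67,"qt":98,"qyi":82,"tn":43,"xux":47}
After op 17 (add /ddt 52): {"ddt":52,"een":72,"es":83,"l":0,"nqa":67,"qt":98,"qyi":82,"tn":43,"xux":47}
After op 18 (replace /tn 26): {"ddt":52,"een":72,"es":83,"l":0,"nqa":67,"qt":98,"qyi":82,"tn":26,"xux":47}
Size at the root: 9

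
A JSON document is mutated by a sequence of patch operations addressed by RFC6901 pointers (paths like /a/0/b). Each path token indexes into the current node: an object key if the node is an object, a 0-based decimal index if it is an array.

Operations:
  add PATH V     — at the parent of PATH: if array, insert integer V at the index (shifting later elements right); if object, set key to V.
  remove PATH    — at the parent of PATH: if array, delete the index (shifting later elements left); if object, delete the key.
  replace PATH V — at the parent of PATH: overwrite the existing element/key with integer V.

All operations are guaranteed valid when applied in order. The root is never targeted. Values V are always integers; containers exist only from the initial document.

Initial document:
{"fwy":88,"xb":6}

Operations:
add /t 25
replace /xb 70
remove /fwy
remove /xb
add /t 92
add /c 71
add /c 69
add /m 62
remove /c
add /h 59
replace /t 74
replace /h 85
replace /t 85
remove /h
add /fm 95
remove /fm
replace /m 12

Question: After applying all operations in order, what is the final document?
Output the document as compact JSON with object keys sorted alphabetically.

Answer: {"m":12,"t":85}

Derivation:
After op 1 (add /t 25): {"fwy":88,"t":25,"xb":6}
After op 2 (replace /xb 70): {"fwy":88,"t":25,"xb":70}
After op 3 (remove /fwy): {"t":25,"xb":70}
After op 4 (remove /xb): {"t":25}
After op 5 (add /t 92): {"t":92}
After op 6 (add /c 71): {"c":71,"t":92}
After op 7 (add /c 69): {"c":69,"t":92}
After op 8 (add /m 62): {"c":69,"m":62,"t":92}
After op 9 (remove /c): {"m":62,"t":92}
After op 10 (add /h 59): {"h":59,"m":62,"t":92}
After op 11 (replace /t 74): {"h":59,"m":62,"t":74}
After op 12 (replace /h 85): {"h":85,"m":62,"t":74}
After op 13 (replace /t 85): {"h":85,"m":62,"t":85}
After op 14 (remove /h): {"m":62,"t":85}
After op 15 (add /fm 95): {"fm":95,"m":62,"t":85}
After op 16 (remove /fm): {"m":62,"t":85}
After op 17 (replace /m 12): {"m":12,"t":85}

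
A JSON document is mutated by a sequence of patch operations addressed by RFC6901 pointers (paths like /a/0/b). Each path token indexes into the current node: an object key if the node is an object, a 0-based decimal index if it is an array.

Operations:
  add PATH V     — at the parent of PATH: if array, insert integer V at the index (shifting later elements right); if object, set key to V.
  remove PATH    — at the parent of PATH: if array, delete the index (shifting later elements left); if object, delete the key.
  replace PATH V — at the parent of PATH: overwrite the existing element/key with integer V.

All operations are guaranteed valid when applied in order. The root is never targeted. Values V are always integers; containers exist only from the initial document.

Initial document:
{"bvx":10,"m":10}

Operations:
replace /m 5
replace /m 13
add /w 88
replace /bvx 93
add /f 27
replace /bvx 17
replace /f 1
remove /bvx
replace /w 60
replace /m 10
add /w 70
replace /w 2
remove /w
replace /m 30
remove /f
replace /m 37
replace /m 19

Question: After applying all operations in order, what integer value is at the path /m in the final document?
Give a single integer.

Answer: 19

Derivation:
After op 1 (replace /m 5): {"bvx":10,"m":5}
After op 2 (replace /m 13): {"bvx":10,"m":13}
After op 3 (add /w 88): {"bvx":10,"m":13,"w":88}
After op 4 (replace /bvx 93): {"bvx":93,"m":13,"w":88}
After op 5 (add /f 27): {"bvx":93,"f":27,"m":13,"w":88}
After op 6 (replace /bvx 17): {"bvx":17,"f":27,"m":13,"w":88}
After op 7 (replace /f 1): {"bvx":17,"f":1,"m":13,"w":88}
After op 8 (remove /bvx): {"f":1,"m":13,"w":88}
After op 9 (replace /w 60): {"f":1,"m":13,"w":60}
After op 10 (replace /m 10): {"f":1,"m":10,"w":60}
After op 11 (add /w 70): {"f":1,"m":10,"w":70}
After op 12 (replace /w 2): {"f":1,"m":10,"w":2}
After op 13 (remove /w): {"f":1,"m":10}
After op 14 (replace /m 30): {"f":1,"m":30}
After op 15 (remove /f): {"m":30}
After op 16 (replace /m 37): {"m":37}
After op 17 (replace /m 19): {"m":19}
Value at /m: 19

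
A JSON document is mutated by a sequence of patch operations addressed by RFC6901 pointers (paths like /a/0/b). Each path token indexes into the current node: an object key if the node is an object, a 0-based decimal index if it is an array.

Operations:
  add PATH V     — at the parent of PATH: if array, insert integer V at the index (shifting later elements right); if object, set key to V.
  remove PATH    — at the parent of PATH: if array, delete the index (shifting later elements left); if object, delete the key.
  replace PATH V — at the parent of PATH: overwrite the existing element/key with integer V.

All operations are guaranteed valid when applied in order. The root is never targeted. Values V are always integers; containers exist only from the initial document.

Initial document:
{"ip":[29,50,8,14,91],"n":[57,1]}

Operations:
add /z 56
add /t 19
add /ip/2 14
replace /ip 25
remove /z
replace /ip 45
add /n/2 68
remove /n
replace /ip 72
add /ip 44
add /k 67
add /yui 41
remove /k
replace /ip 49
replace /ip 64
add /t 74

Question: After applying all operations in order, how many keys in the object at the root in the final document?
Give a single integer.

Answer: 3

Derivation:
After op 1 (add /z 56): {"ip":[29,50,8,14,91],"n":[57,1],"z":56}
After op 2 (add /t 19): {"ip":[29,50,8,14,91],"n":[57,1],"t":19,"z":56}
After op 3 (add /ip/2 14): {"ip":[29,50,14,8,14,91],"n":[57,1],"t":19,"z":56}
After op 4 (replace /ip 25): {"ip":25,"n":[57,1],"t":19,"z":56}
After op 5 (remove /z): {"ip":25,"n":[57,1],"t":19}
After op 6 (replace /ip 45): {"ip":45,"n":[57,1],"t":19}
After op 7 (add /n/2 68): {"ip":45,"n":[57,1,68],"t":19}
After op 8 (remove /n): {"ip":45,"t":19}
After op 9 (replace /ip 72): {"ip":72,"t":19}
After op 10 (add /ip 44): {"ip":44,"t":19}
After op 11 (add /k 67): {"ip":44,"k":67,"t":19}
After op 12 (add /yui 41): {"ip":44,"k":67,"t":19,"yui":41}
After op 13 (remove /k): {"ip":44,"t":19,"yui":41}
After op 14 (replace /ip 49): {"ip":49,"t":19,"yui":41}
After op 15 (replace /ip 64): {"ip":64,"t":19,"yui":41}
After op 16 (add /t 74): {"ip":64,"t":74,"yui":41}
Size at the root: 3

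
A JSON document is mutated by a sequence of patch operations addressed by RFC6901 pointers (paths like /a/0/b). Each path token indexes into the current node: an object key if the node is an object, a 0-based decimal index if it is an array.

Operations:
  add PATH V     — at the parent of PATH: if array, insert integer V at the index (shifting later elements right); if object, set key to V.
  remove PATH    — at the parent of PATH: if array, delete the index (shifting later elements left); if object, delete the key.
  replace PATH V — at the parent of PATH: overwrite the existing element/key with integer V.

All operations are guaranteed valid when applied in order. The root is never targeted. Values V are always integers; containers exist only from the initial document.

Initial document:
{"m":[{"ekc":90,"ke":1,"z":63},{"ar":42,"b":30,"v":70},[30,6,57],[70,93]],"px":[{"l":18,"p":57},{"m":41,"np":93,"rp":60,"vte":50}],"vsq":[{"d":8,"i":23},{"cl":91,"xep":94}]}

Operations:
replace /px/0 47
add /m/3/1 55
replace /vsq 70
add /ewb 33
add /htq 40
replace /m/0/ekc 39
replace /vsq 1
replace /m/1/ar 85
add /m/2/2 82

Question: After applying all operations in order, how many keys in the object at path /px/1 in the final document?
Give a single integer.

After op 1 (replace /px/0 47): {"m":[{"ekc":90,"ke":1,"z":63},{"ar":42,"b":30,"v":70},[30,6,57],[70,93]],"px":[47,{"m":41,"np":93,"rp":60,"vte":50}],"vsq":[{"d":8,"i":23},{"cl":91,"xep":94}]}
After op 2 (add /m/3/1 55): {"m":[{"ekc":90,"ke":1,"z":63},{"ar":42,"b":30,"v":70},[30,6,57],[70,55,93]],"px":[47,{"m":41,"np":93,"rp":60,"vte":50}],"vsq":[{"d":8,"i":23},{"cl":91,"xep":94}]}
After op 3 (replace /vsq 70): {"m":[{"ekc":90,"ke":1,"z":63},{"ar":42,"b":30,"v":70},[30,6,57],[70,55,93]],"px":[47,{"m":41,"np":93,"rp":60,"vte":50}],"vsq":70}
After op 4 (add /ewb 33): {"ewb":33,"m":[{"ekc":90,"ke":1,"z":63},{"ar":42,"b":30,"v":70},[30,6,57],[70,55,93]],"px":[47,{"m":41,"np":93,"rp":60,"vte":50}],"vsq":70}
After op 5 (add /htq 40): {"ewb":33,"htq":40,"m":[{"ekc":90,"ke":1,"z":63},{"ar":42,"b":30,"v":70},[30,6,57],[70,55,93]],"px":[47,{"m":41,"np":93,"rp":60,"vte":50}],"vsq":70}
After op 6 (replace /m/0/ekc 39): {"ewb":33,"htq":40,"m":[{"ekc":39,"ke":1,"z":63},{"ar":42,"b":30,"v":70},[30,6,57],[70,55,93]],"px":[47,{"m":41,"np":93,"rp":60,"vte":50}],"vsq":70}
After op 7 (replace /vsq 1): {"ewb":33,"htq":40,"m":[{"ekc":39,"ke":1,"z":63},{"ar":42,"b":30,"v":70},[30,6,57],[70,55,93]],"px":[47,{"m":41,"np":93,"rp":60,"vte":50}],"vsq":1}
After op 8 (replace /m/1/ar 85): {"ewb":33,"htq":40,"m":[{"ekc":39,"ke":1,"z":63},{"ar":85,"b":30,"v":70},[30,6,57],[70,55,93]],"px":[47,{"m":41,"np":93,"rp":60,"vte":50}],"vsq":1}
After op 9 (add /m/2/2 82): {"ewb":33,"htq":40,"m":[{"ekc":39,"ke":1,"z":63},{"ar":85,"b":30,"v":70},[30,6,82,57],[70,55,93]],"px":[47,{"m":41,"np":93,"rp":60,"vte":50}],"vsq":1}
Size at path /px/1: 4

Answer: 4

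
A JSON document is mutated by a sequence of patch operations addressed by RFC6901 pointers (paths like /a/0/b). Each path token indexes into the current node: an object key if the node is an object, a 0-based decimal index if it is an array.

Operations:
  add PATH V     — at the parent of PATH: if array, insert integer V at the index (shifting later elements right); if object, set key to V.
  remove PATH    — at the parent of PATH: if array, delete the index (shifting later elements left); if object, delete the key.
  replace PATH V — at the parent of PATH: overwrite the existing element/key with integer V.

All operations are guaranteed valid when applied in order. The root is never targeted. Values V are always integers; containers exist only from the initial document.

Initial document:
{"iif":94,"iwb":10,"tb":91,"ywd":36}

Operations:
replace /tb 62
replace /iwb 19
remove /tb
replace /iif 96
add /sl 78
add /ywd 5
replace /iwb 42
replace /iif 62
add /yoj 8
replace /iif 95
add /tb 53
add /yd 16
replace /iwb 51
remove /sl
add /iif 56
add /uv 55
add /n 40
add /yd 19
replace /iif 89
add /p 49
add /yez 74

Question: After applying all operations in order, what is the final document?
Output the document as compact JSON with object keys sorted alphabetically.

Answer: {"iif":89,"iwb":51,"n":40,"p":49,"tb":53,"uv":55,"yd":19,"yez":74,"yoj":8,"ywd":5}

Derivation:
After op 1 (replace /tb 62): {"iif":94,"iwb":10,"tb":62,"ywd":36}
After op 2 (replace /iwb 19): {"iif":94,"iwb":19,"tb":62,"ywd":36}
After op 3 (remove /tb): {"iif":94,"iwb":19,"ywd":36}
After op 4 (replace /iif 96): {"iif":96,"iwb":19,"ywd":36}
After op 5 (add /sl 78): {"iif":96,"iwb":19,"sl":78,"ywd":36}
After op 6 (add /ywd 5): {"iif":96,"iwb":19,"sl":78,"ywd":5}
After op 7 (replace /iwb 42): {"iif":96,"iwb":42,"sl":78,"ywd":5}
After op 8 (replace /iif 62): {"iif":62,"iwb":42,"sl":78,"ywd":5}
After op 9 (add /yoj 8): {"iif":62,"iwb":42,"sl":78,"yoj":8,"ywd":5}
After op 10 (replace /iif 95): {"iif":95,"iwb":42,"sl":78,"yoj":8,"ywd":5}
After op 11 (add /tb 53): {"iif":95,"iwb":42,"sl":78,"tb":53,"yoj":8,"ywd":5}
After op 12 (add /yd 16): {"iif":95,"iwb":42,"sl":78,"tb":53,"yd":16,"yoj":8,"ywd":5}
After op 13 (replace /iwb 51): {"iif":95,"iwb":51,"sl":78,"tb":53,"yd":16,"yoj":8,"ywd":5}
After op 14 (remove /sl): {"iif":95,"iwb":51,"tb":53,"yd":16,"yoj":8,"ywd":5}
After op 15 (add /iif 56): {"iif":56,"iwb":51,"tb":53,"yd":16,"yoj":8,"ywd":5}
After op 16 (add /uv 55): {"iif":56,"iwb":51,"tb":53,"uv":55,"yd":16,"yoj":8,"ywd":5}
After op 17 (add /n 40): {"iif":56,"iwb":51,"n":40,"tb":53,"uv":55,"yd":16,"yoj":8,"ywd":5}
After op 18 (add /yd 19): {"iif":56,"iwb":51,"n":40,"tb":53,"uv":55,"yd":19,"yoj":8,"ywd":5}
After op 19 (replace /iif 89): {"iif":89,"iwb":51,"n":40,"tb":53,"uv":55,"yd":19,"yoj":8,"ywd":5}
After op 20 (add /p 49): {"iif":89,"iwb":51,"n":40,"p":49,"tb":53,"uv":55,"yd":19,"yoj":8,"ywd":5}
After op 21 (add /yez 74): {"iif":89,"iwb":51,"n":40,"p":49,"tb":53,"uv":55,"yd":19,"yez":74,"yoj":8,"ywd":5}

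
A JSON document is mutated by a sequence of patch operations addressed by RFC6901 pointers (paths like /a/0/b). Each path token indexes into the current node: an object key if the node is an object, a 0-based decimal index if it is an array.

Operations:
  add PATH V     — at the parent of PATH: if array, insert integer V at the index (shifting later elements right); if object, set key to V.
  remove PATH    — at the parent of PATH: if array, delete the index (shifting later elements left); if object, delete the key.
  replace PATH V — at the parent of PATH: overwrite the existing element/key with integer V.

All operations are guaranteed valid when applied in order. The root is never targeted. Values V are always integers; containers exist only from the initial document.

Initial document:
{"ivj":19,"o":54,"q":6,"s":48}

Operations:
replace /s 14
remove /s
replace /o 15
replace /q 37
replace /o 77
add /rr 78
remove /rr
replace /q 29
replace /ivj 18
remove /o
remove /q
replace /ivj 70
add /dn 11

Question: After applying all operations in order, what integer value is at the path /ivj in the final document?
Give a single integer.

After op 1 (replace /s 14): {"ivj":19,"o":54,"q":6,"s":14}
After op 2 (remove /s): {"ivj":19,"o":54,"q":6}
After op 3 (replace /o 15): {"ivj":19,"o":15,"q":6}
After op 4 (replace /q 37): {"ivj":19,"o":15,"q":37}
After op 5 (replace /o 77): {"ivj":19,"o":77,"q":37}
After op 6 (add /rr 78): {"ivj":19,"o":77,"q":37,"rr":78}
After op 7 (remove /rr): {"ivj":19,"o":77,"q":37}
After op 8 (replace /q 29): {"ivj":19,"o":77,"q":29}
After op 9 (replace /ivj 18): {"ivj":18,"o":77,"q":29}
After op 10 (remove /o): {"ivj":18,"q":29}
After op 11 (remove /q): {"ivj":18}
After op 12 (replace /ivj 70): {"ivj":70}
After op 13 (add /dn 11): {"dn":11,"ivj":70}
Value at /ivj: 70

Answer: 70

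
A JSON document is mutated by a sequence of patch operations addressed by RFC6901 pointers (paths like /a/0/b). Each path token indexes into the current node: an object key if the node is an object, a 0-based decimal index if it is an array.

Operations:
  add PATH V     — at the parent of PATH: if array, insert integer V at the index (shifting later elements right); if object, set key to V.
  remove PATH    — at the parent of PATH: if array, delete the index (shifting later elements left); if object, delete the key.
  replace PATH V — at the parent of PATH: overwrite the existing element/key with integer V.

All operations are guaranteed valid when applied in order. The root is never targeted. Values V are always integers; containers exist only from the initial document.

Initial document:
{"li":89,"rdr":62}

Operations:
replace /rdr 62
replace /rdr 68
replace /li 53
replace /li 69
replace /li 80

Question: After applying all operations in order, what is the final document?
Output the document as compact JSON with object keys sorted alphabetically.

After op 1 (replace /rdr 62): {"li":89,"rdr":62}
After op 2 (replace /rdr 68): {"li":89,"rdr":68}
After op 3 (replace /li 53): {"li":53,"rdr":68}
After op 4 (replace /li 69): {"li":69,"rdr":68}
After op 5 (replace /li 80): {"li":80,"rdr":68}

Answer: {"li":80,"rdr":68}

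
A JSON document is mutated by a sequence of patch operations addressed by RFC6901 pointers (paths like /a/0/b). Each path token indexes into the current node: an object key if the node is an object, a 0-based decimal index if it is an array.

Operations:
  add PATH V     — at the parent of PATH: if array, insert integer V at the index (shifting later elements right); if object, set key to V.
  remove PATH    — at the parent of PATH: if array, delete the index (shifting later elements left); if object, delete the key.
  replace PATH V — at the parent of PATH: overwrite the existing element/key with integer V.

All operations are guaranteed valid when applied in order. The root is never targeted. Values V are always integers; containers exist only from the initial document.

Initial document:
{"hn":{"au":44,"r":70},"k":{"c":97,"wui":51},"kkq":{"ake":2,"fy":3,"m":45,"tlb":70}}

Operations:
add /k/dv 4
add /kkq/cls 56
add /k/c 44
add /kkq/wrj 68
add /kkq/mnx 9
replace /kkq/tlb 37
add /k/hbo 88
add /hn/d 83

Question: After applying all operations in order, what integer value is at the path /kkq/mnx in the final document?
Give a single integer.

Answer: 9

Derivation:
After op 1 (add /k/dv 4): {"hn":{"au":44,"r":70},"k":{"c":97,"dv":4,"wui":51},"kkq":{"ake":2,"fy":3,"m":45,"tlb":70}}
After op 2 (add /kkq/cls 56): {"hn":{"au":44,"r":70},"k":{"c":97,"dv":4,"wui":51},"kkq":{"ake":2,"cls":56,"fy":3,"m":45,"tlb":70}}
After op 3 (add /k/c 44): {"hn":{"au":44,"r":70},"k":{"c":44,"dv":4,"wui":51},"kkq":{"ake":2,"cls":56,"fy":3,"m":45,"tlb":70}}
After op 4 (add /kkq/wrj 68): {"hn":{"au":44,"r":70},"k":{"c":44,"dv":4,"wui":51},"kkq":{"ake":2,"cls":56,"fy":3,"m":45,"tlb":70,"wrj":68}}
After op 5 (add /kkq/mnx 9): {"hn":{"au":44,"r":70},"k":{"c":44,"dv":4,"wui":51},"kkq":{"ake":2,"cls":56,"fy":3,"m":45,"mnx":9,"tlb":70,"wrj":68}}
After op 6 (replace /kkq/tlb 37): {"hn":{"au":44,"r":70},"k":{"c":44,"dv":4,"wui":51},"kkq":{"ake":2,"cls":56,"fy":3,"m":45,"mnx":9,"tlb":37,"wrj":68}}
After op 7 (add /k/hbo 88): {"hn":{"au":44,"r":70},"k":{"c":44,"dv":4,"hbo":88,"wui":51},"kkq":{"ake":2,"cls":56,"fy":3,"m":45,"mnx":9,"tlb":37,"wrj":68}}
After op 8 (add /hn/d 83): {"hn":{"au":44,"d":83,"r":70},"k":{"c":44,"dv":4,"hbo":88,"wui":51},"kkq":{"ake":2,"cls":56,"fy":3,"m":45,"mnx":9,"tlb":37,"wrj":68}}
Value at /kkq/mnx: 9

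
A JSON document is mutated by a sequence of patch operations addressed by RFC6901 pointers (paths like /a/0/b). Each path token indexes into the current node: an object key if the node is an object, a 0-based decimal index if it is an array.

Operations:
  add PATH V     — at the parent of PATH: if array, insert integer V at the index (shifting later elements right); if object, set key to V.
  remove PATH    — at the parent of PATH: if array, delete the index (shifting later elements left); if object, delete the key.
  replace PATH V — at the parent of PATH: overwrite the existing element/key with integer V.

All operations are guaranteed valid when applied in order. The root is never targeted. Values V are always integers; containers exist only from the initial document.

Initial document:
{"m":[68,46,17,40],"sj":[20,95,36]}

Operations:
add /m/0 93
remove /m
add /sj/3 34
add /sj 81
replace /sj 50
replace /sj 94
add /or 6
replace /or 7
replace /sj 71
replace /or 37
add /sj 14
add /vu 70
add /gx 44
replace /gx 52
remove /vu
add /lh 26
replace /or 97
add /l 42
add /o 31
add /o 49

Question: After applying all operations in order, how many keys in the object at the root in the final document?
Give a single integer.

After op 1 (add /m/0 93): {"m":[93,68,46,17,40],"sj":[20,95,36]}
After op 2 (remove /m): {"sj":[20,95,36]}
After op 3 (add /sj/3 34): {"sj":[20,95,36,34]}
After op 4 (add /sj 81): {"sj":81}
After op 5 (replace /sj 50): {"sj":50}
After op 6 (replace /sj 94): {"sj":94}
After op 7 (add /or 6): {"or":6,"sj":94}
After op 8 (replace /or 7): {"or":7,"sj":94}
After op 9 (replace /sj 71): {"or":7,"sj":71}
After op 10 (replace /or 37): {"or":37,"sj":71}
After op 11 (add /sj 14): {"or":37,"sj":14}
After op 12 (add /vu 70): {"or":37,"sj":14,"vu":70}
After op 13 (add /gx 44): {"gx":44,"or":37,"sj":14,"vu":70}
After op 14 (replace /gx 52): {"gx":52,"or":37,"sj":14,"vu":70}
After op 15 (remove /vu): {"gx":52,"or":37,"sj":14}
After op 16 (add /lh 26): {"gx":52,"lh":26,"or":37,"sj":14}
After op 17 (replace /or 97): {"gx":52,"lh":26,"or":97,"sj":14}
After op 18 (add /l 42): {"gx":52,"l":42,"lh":26,"or":97,"sj":14}
After op 19 (add /o 31): {"gx":52,"l":42,"lh":26,"o":31,"or":97,"sj":14}
After op 20 (add /o 49): {"gx":52,"l":42,"lh":26,"o":49,"or":97,"sj":14}
Size at the root: 6

Answer: 6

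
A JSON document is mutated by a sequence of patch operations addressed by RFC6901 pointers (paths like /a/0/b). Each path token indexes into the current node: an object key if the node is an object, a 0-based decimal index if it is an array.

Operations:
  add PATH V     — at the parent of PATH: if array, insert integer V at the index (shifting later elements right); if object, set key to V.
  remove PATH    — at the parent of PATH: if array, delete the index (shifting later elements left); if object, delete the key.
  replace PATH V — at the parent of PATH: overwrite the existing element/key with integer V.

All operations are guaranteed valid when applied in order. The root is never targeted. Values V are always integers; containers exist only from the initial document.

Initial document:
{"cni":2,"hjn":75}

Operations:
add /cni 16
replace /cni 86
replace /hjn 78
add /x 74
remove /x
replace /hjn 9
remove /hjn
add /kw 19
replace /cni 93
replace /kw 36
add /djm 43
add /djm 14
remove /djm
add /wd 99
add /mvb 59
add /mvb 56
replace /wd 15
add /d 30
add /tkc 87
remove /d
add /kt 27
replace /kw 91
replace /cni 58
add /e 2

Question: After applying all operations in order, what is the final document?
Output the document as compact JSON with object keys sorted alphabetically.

Answer: {"cni":58,"e":2,"kt":27,"kw":91,"mvb":56,"tkc":87,"wd":15}

Derivation:
After op 1 (add /cni 16): {"cni":16,"hjn":75}
After op 2 (replace /cni 86): {"cni":86,"hjn":75}
After op 3 (replace /hjn 78): {"cni":86,"hjn":78}
After op 4 (add /x 74): {"cni":86,"hjn":78,"x":74}
After op 5 (remove /x): {"cni":86,"hjn":78}
After op 6 (replace /hjn 9): {"cni":86,"hjn":9}
After op 7 (remove /hjn): {"cni":86}
After op 8 (add /kw 19): {"cni":86,"kw":19}
After op 9 (replace /cni 93): {"cni":93,"kw":19}
After op 10 (replace /kw 36): {"cni":93,"kw":36}
After op 11 (add /djm 43): {"cni":93,"djm":43,"kw":36}
After op 12 (add /djm 14): {"cni":93,"djm":14,"kw":36}
After op 13 (remove /djm): {"cni":93,"kw":36}
After op 14 (add /wd 99): {"cni":93,"kw":36,"wd":99}
After op 15 (add /mvb 59): {"cni":93,"kw":36,"mvb":59,"wd":99}
After op 16 (add /mvb 56): {"cni":93,"kw":36,"mvb":56,"wd":99}
After op 17 (replace /wd 15): {"cni":93,"kw":36,"mvb":56,"wd":15}
After op 18 (add /d 30): {"cni":93,"d":30,"kw":36,"mvb":56,"wd":15}
After op 19 (add /tkc 87): {"cni":93,"d":30,"kw":36,"mvb":56,"tkc":87,"wd":15}
After op 20 (remove /d): {"cni":93,"kw":36,"mvb":56,"tkc":87,"wd":15}
After op 21 (add /kt 27): {"cni":93,"kt":27,"kw":36,"mvb":56,"tkc":87,"wd":15}
After op 22 (replace /kw 91): {"cni":93,"kt":27,"kw":91,"mvb":56,"tkc":87,"wd":15}
After op 23 (replace /cni 58): {"cni":58,"kt":27,"kw":91,"mvb":56,"tkc":87,"wd":15}
After op 24 (add /e 2): {"cni":58,"e":2,"kt":27,"kw":91,"mvb":56,"tkc":87,"wd":15}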